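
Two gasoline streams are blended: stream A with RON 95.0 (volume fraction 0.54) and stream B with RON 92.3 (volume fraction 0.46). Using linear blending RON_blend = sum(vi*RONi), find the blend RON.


Linear blending: RON_blend = sum(vi * RONi)
Contribution 1: 0.54 * 95.0 = 51.3
Contribution 2: 0.46 * 92.3 = 42.458
RON_blend = 51.3 + 42.458 = 93.758

93.758


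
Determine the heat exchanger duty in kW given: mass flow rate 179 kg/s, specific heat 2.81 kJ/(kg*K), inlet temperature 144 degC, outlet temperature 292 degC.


Q = m_dot * cp * delta_T
delta_T = 292 - 144 = 148 K
Q = 179 * 2.81 * 148
= 502.99 * 148
= 74442.52 kW

74442.52 kW


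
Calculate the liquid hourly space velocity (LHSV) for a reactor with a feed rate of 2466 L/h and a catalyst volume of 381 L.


LHSV = volumetric feed rate / catalyst volume
= 2466 L/h / 381 L
= 6.472 h^-1

6.472 h^-1


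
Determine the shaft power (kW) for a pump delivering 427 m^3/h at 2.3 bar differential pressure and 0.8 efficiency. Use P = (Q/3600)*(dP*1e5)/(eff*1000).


Q = 427 / 3600 = 0.118611 m^3/s
P = 0.118611 * (2.3 * 1e5) / 0.8 / 1000 = 34.10

34.10 kW


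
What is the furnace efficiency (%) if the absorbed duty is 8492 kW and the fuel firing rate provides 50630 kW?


Furnace efficiency = Q_absorbed / Q_fuel * 100
= 8492 / 50630 * 100 = 16.77

16.77 %


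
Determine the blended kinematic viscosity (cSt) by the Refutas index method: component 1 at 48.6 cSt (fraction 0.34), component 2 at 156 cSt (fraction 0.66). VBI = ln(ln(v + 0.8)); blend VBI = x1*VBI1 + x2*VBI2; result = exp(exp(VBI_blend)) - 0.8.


Refutas method: VBN_i = 14.534*ln(ln(visc_i + 0.8)) + 10.975, blended linearly by mass fraction; since VBN is linear in VBI_i = ln(ln(visc_i + 0.8)) and the fractions sum to 1, blend VBI directly: visc = exp(exp(VBI_blend)) - 0.8
VBI_1 = ln(ln(48.6 + 0.8)) = 1.36096
VBI_2 = ln(ln(156 + 0.8)) = 1.62037
VBI_blend = 0.34 * 1.36096 + 0.66 * 1.62037 = 1.53217
visc_blend = exp(exp(1.53217)) - 0.8 = 101.5

101.5 cSt


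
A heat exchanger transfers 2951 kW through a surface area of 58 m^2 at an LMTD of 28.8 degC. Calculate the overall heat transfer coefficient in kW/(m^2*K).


From Q = U*A*LMTD, U = Q / (A * LMTD)
U = 2951 / (58 * 28.8) = 2951 / 1670.4 = 1.767

1.767 kW/(m^2*K)


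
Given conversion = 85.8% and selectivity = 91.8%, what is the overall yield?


Overall yield = conversion (%) * selectivity (%) / 100
Conversion = 85.8%, Selectivity = 91.8%
Y = 85.8 * 91.8 / 100
= 78.7644 %

78.7644 %


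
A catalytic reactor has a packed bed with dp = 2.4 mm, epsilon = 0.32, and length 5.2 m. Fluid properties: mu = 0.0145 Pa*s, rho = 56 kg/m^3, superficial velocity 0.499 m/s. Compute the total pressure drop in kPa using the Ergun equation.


dp = 2.4 mm = 0.0024 m
Viscous term = 150*0.0145*0.499*(1-0.32)^2 / (0.0024^2*0.32^3) = 2658920
Inertial term = 1.75*56*0.499^2*(1-0.32) / (0.0024*0.32^3) = 210996
dP/L = 2658920 + 210996 = 2869920 Pa/m
dP = 2869920 * 5.2 / 1000 = 14920 kPa

14920 kPa


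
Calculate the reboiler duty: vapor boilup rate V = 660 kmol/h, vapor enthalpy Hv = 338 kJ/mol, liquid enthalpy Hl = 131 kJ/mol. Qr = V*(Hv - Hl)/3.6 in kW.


Qr = 660 * (338 - 131) / 3.6 = 660 * 207 / 3.6 = 37950

37950 kW


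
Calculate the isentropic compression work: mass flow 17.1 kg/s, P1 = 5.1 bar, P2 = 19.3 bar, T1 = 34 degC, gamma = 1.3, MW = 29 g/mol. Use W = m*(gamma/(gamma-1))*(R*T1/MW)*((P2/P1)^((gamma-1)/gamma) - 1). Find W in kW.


Isentropic work: W = m*(gamma/(gamma-1))*(R*T1/MW)*((P2/P1)^((gamma-1)/gamma) - 1)
T1 = 34 + 273.15 = 307.15 K
Pressure ratio = 19.3 / 5.1 = 3.78431
Exponent = (1.3 - 1)/1.3 = 0.230769
(P2/P1)^exp - 1 = 3.78431^0.230769 - 1 = 0.359507
W = 17.1 * 1.3 / 0.3 * 8.314 * 307.15 / 29 * 0.359507 = 2346

2346 kW


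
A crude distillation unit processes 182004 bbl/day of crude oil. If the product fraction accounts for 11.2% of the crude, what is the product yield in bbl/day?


Crude throughput = 182004 bbl/day
Fraction yield = 11.2%
yield = throughput * fraction / 100
yield = 182004 * 11.2 / 100 = 20384.448

20384.448 bbl/day


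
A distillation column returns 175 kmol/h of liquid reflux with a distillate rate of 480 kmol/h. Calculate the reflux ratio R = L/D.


Reflux ratio definition: R = L / D (liquid returned / distillate withdrawn)
L = 175 kmol/h, D = 480 kmol/h
R = 175 / 480 = 0.3646

0.3646


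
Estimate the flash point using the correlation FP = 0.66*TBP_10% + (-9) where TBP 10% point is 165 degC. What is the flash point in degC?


FP = 0.66 * 165 + (-9) = 99.9

99.9 degC


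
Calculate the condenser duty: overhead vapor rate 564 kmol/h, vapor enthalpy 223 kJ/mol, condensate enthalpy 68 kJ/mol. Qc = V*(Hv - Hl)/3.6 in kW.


Qc = 564 * (223 - 68) / 3.6 = 564 * 155 / 3.6 = 24280

24280 kW


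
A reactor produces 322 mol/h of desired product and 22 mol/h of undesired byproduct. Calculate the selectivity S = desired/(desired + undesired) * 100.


Selectivity = desired / (desired + undesired) * 100
Total products = 322 + 22 = 344 mol/h
S = 322 / 344 * 100
= 0.9360 * 100
= 93.60 %

93.60 %


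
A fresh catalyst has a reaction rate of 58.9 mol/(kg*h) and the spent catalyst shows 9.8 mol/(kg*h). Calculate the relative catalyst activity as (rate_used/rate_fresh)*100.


Activity (%) = (rate_used / rate_fresh) * 100
rate_used = 9.8, rate_fresh = 58.9
= (9.8 / 58.9) * 100
= 0.1664 * 100 = 16.64

16.64 %


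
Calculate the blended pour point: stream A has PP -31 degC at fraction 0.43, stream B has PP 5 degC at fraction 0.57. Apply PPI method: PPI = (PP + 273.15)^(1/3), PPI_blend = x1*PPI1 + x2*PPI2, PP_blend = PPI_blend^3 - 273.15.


PPI_1 = (-31 + 273.15)^(1/3) = 6.232967
PPI_2 = (5 + 273.15)^(1/3) = 6.527693
PPI_blend = 0.43 * 6.232967 + 0.57 * 6.527693 = 6.400961
PP_blend = 6.400961^3 - 273.15 = 262.2621 - 273.15 = -10.89

-10.89 degC


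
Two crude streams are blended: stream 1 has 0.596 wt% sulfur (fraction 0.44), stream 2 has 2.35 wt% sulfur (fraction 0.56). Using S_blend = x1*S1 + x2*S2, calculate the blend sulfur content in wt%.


Linear sulfur blending: S_blend = x1*S1 + x2*S2
Contribution 1: 0.44 * 0.596 = 0.26224 wt%
Contribution 2: 0.56 * 2.35 = 1.316 wt%
S_blend = 0.26224 + 1.316 = 1.57824

1.57824 wt%


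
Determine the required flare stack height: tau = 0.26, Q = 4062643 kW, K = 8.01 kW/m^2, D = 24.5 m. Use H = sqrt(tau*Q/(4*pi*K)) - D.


tau*Q/(4*pi*K) = 0.26 * 4062643 / (4 * pi * 8.01) = 10494
sqrt(10494) = 102.44
H = 102.44 - 24.5 = 77.94

77.94 m


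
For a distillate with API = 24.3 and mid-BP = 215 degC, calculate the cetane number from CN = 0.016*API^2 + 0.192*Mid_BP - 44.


CN = 0.016 * 24.3^2 + 0.192 * 215 - 44
CN = 9.44784 + 41.28 - 44 = 6.72784

6.72784


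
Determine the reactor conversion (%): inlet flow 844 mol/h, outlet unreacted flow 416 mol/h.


X = (F_in - F_out) / F_in * 100
Moles reacted = 844 - 416 = 428
X = 428 / 844 * 100
= 0.5071 * 100
= 50.71 %

50.71 %


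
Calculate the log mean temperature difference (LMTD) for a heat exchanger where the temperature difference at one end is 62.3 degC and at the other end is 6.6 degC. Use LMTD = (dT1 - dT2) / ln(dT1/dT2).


LMTD = (dT1 - dT2) / ln(dT1/dT2)
= (62.3 - 6.6) / ln(62.3 / 6.6) = 55.7 / 2.24489 = 24.81

24.81 degC


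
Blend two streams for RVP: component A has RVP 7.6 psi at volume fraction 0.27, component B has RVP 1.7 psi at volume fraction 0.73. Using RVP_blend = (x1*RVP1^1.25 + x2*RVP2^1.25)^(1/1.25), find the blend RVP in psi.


Chevron index: RVP_blend = (sum xi*RVPi^1.25)^(1/1.25)
RVP^1.25 terms: 0.27 * 7.6^1.25 + 0.73 * 1.7^1.25 = 4.82411
RVP_blend = 4.82411^(1/1.25) = 3.522

3.522 psi


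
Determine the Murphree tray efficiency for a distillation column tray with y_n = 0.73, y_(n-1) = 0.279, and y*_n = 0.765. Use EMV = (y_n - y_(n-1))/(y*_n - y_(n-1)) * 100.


Murphree vapor efficiency: EMV = (y_n - y_(n-1)) / (y*_n - y_(n-1)) * 100
EMV = (0.73 - 0.279) / (0.765 - 0.279) * 100 = 0.451 / 0.486 * 100 = 92.80

92.80 %


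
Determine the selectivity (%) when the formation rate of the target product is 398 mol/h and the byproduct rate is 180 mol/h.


Selectivity = desired / (desired + undesired) * 100
Total products = 398 + 180 = 578 mol/h
S = 398 / 578 * 100
= 0.6886 * 100
= 68.86 %

68.86 %


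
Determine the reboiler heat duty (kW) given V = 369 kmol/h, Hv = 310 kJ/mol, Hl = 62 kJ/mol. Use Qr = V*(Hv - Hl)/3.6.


Qr = 369 * (310 - 62) / 3.6 = 369 * 248 / 3.6 = 25420

25420 kW


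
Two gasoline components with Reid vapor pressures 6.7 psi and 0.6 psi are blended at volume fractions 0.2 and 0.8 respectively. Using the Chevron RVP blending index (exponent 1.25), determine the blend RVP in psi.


Chevron index: RVP_blend = (sum xi*RVPi^1.25)^(1/1.25)
RVP^1.25 terms: 0.2 * 6.7^1.25 + 0.8 * 0.6^1.25 = 2.57833
RVP_blend = 2.57833^(1/1.25) = 2.133

2.133 psi


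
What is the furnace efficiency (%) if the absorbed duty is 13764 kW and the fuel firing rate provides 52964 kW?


Furnace efficiency = Q_absorbed / Q_fuel * 100
= 13764 / 52964 * 100 = 25.99

25.99 %


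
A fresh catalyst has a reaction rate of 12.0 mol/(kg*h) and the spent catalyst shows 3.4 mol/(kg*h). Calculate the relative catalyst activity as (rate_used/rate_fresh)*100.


Activity (%) = (rate_used / rate_fresh) * 100
rate_used = 3.4, rate_fresh = 12.0
= (3.4 / 12.0) * 100
= 0.2833 * 100 = 28.33

28.33 %


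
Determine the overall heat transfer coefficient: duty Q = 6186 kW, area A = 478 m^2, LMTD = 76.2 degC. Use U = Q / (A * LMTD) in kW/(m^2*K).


From Q = U*A*LMTD, U = Q / (A * LMTD)
U = 6186 / (478 * 76.2) = 6186 / 36423.6 = 0.1698

0.1698 kW/(m^2*K)


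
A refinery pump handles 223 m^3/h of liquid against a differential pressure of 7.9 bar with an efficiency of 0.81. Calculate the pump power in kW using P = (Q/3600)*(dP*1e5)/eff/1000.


Q = 223 / 3600 = 0.0619444 m^3/s
P = 0.0619444 * (7.9 * 1e5) / 0.81 / 1000 = 60.41

60.41 kW


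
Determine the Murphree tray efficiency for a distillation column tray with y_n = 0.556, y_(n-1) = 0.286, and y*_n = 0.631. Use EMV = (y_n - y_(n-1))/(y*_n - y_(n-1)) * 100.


Murphree vapor efficiency: EMV = (y_n - y_(n-1)) / (y*_n - y_(n-1)) * 100
EMV = (0.556 - 0.286) / (0.631 - 0.286) * 100 = 0.27 / 0.345 * 100 = 78.26

78.26 %


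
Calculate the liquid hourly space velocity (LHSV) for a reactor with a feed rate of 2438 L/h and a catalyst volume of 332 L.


LHSV = volumetric feed rate / catalyst volume
= 2438 L/h / 332 L
= 7.343 h^-1

7.343 h^-1


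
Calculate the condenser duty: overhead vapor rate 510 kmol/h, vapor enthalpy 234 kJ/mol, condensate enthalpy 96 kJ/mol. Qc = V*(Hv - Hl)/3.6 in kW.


Qc = 510 * (234 - 96) / 3.6 = 510 * 138 / 3.6 = 19550

19550 kW


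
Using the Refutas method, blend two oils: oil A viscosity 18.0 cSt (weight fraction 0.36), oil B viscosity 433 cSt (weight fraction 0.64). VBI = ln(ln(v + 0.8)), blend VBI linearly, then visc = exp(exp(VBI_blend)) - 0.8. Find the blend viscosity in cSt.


Refutas method: VBN_i = 14.534*ln(ln(visc_i + 0.8)) + 10.975, blended linearly by mass fraction; since VBN is linear in VBI_i = ln(ln(visc_i + 0.8)) and the fractions sum to 1, blend VBI directly: visc = exp(exp(VBI_blend)) - 0.8
VBI_1 = ln(ln(18.0 + 0.8)) = 1.07632
VBI_2 = ln(ln(433 + 0.8)) = 1.80378
VBI_blend = 0.36 * 1.07632 + 0.64 * 1.80378 = 1.54189
visc_blend = exp(exp(1.54189)) - 0.8 = 106.3

106.3 cSt


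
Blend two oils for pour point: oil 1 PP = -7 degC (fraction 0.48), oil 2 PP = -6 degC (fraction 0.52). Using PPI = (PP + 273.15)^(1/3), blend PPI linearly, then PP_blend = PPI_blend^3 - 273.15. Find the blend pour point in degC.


PPI_1 = (-7 + 273.15)^(1/3) = 6.432436
PPI_2 = (-6 + 273.15)^(1/3) = 6.440482
PPI_blend = 0.48 * 6.432436 + 0.52 * 6.440482 = 6.43662
PP_blend = 6.43662^3 - 273.15 = 266.6697 - 273.15 = -6.48

-6.48 degC


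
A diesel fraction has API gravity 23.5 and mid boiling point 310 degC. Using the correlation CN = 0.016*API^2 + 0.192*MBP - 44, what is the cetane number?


CN = 0.016 * 23.5^2 + 0.192 * 310 - 44
CN = 8.836 + 59.52 - 44 = 24.356

24.356


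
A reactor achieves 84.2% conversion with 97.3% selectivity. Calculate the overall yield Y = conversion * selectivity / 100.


Overall yield = conversion (%) * selectivity (%) / 100
Conversion = 84.2%, Selectivity = 97.3%
Y = 84.2 * 97.3 / 100
= 81.9266 %

81.9266 %


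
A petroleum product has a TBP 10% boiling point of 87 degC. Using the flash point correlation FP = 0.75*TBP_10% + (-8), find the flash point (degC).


FP = 0.75 * 87 + (-8) = 57.25

57.25 degC


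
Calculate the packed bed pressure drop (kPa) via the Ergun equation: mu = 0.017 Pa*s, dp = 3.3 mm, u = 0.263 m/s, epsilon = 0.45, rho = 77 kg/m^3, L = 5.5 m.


dp = 3.3 mm = 0.0033 m
Viscous term = 150*0.017*0.263*(1-0.45)^2 / (0.0033^2*0.45^3) = 204435
Inertial term = 1.75*77*0.263^2*(1-0.45) / (0.0033*0.45^3) = 17047.1
dP/L = 204435 + 17047.1 = 221482 Pa/m
dP = 221482 * 5.5 / 1000 = 1218 kPa

1218 kPa


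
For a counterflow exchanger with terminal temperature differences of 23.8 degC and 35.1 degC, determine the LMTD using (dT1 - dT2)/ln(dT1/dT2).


LMTD = (dT1 - dT2) / ln(dT1/dT2)
= (23.8 - 35.1) / ln(23.8 / 35.1) = -11.3 / -0.388516 = 29.09

29.09 degC


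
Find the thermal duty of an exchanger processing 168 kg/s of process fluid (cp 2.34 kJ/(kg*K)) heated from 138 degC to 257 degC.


Q = m_dot * cp * delta_T
delta_T = 257 - 138 = 119 K
Q = 168 * 2.34 * 119
= 393.12 * 119
= 46781.28 kW

46781.28 kW


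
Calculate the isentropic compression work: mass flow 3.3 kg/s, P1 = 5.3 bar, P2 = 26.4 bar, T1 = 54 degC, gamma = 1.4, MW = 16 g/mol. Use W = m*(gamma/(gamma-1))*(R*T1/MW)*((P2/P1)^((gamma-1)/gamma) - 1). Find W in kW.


Isentropic work: W = m*(gamma/(gamma-1))*(R*T1/MW)*((P2/P1)^((gamma-1)/gamma) - 1)
T1 = 54 + 273.15 = 327.15 K
Pressure ratio = 26.4 / 5.3 = 4.98113
Exponent = (1.4 - 1)/1.4 = 0.285714
(P2/P1)^exp - 1 = 4.98113^0.285714 - 1 = 0.582109
W = 3.3 * 1.4 / 0.4 * 8.314 * 327.15 / 16 * 0.582109 = 1143

1143 kW


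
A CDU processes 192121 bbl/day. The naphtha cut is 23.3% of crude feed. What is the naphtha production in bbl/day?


Crude throughput = 192121 bbl/day
Fraction yield = 23.3%
yield = throughput * fraction / 100
yield = 192121 * 23.3 / 100 = 44764.193

44764.193 bbl/day


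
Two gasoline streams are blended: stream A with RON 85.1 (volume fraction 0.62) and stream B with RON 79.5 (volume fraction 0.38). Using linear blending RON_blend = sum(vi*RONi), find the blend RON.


Linear blending: RON_blend = sum(vi * RONi)
Contribution 1: 0.62 * 85.1 = 52.762
Contribution 2: 0.38 * 79.5 = 30.21
RON_blend = 52.762 + 30.21 = 82.972

82.972


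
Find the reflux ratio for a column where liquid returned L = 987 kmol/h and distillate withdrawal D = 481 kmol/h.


Reflux ratio definition: R = L / D (liquid returned / distillate withdrawn)
L = 987 kmol/h, D = 481 kmol/h
R = 987 / 481 = 2.052

2.052


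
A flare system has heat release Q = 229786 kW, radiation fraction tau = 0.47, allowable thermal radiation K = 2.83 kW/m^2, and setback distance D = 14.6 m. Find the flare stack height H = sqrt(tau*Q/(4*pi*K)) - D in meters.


tau*Q/(4*pi*K) = 0.47 * 229786 / (4 * pi * 2.83) = 3036.86
sqrt(3036.86) = 55.1077
H = 55.1077 - 14.6 = 40.51

40.51 m


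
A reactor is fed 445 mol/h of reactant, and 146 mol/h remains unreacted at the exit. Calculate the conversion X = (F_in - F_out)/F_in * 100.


X = (F_in - F_out) / F_in * 100
Moles reacted = 445 - 146 = 299
X = 299 / 445 * 100
= 0.6719 * 100
= 67.19 %

67.19 %


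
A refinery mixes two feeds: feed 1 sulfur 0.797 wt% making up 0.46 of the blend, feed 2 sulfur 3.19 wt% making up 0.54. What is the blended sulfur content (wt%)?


Linear sulfur blending: S_blend = x1*S1 + x2*S2
Contribution 1: 0.46 * 0.797 = 0.36662 wt%
Contribution 2: 0.54 * 3.19 = 1.7226 wt%
S_blend = 0.36662 + 1.7226 = 2.08922

2.08922 wt%


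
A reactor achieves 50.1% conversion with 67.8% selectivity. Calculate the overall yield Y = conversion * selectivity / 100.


Overall yield = conversion (%) * selectivity (%) / 100
Conversion = 50.1%, Selectivity = 67.8%
Y = 50.1 * 67.8 / 100
= 33.9678 %

33.9678 %


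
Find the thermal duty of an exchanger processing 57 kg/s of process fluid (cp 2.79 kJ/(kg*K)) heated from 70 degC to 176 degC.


Q = m_dot * cp * delta_T
delta_T = 176 - 70 = 106 K
Q = 57 * 2.79 * 106
= 159.03 * 106
= 16857.18 kW

16857.18 kW


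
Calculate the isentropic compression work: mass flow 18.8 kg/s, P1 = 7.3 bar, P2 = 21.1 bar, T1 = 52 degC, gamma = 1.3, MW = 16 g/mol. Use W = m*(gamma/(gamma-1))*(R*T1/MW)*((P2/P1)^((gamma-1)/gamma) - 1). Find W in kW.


Isentropic work: W = m*(gamma/(gamma-1))*(R*T1/MW)*((P2/P1)^((gamma-1)/gamma) - 1)
T1 = 52 + 273.15 = 325.15 K
Pressure ratio = 21.1 / 7.3 = 2.89041
Exponent = (1.3 - 1)/1.3 = 0.230769
(P2/P1)^exp - 1 = 2.89041^0.230769 - 1 = 0.277542
W = 18.8 * 1.3 / 0.3 * 8.314 * 325.15 / 16 * 0.277542 = 3820

3820 kW


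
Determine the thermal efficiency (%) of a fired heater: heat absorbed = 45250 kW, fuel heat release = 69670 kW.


Furnace efficiency = Q_absorbed / Q_fuel * 100
= 45250 / 69670 * 100 = 64.95

64.95 %


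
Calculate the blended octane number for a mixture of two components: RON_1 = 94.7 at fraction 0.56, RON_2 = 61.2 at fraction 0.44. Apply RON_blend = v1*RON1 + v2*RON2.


Linear blending: RON_blend = sum(vi * RONi)
Contribution 1: 0.56 * 94.7 = 53.032
Contribution 2: 0.44 * 61.2 = 26.928
RON_blend = 53.032 + 26.928 = 79.96

79.96


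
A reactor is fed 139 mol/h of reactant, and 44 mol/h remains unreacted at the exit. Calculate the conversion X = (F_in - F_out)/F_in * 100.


X = (F_in - F_out) / F_in * 100
Moles reacted = 139 - 44 = 95
X = 95 / 139 * 100
= 0.6835 * 100
= 68.35 %

68.35 %


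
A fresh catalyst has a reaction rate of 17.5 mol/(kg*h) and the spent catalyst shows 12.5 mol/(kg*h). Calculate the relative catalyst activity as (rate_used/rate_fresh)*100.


Activity (%) = (rate_used / rate_fresh) * 100
rate_used = 12.5, rate_fresh = 17.5
= (12.5 / 17.5) * 100
= 0.7143 * 100 = 71.43

71.43 %


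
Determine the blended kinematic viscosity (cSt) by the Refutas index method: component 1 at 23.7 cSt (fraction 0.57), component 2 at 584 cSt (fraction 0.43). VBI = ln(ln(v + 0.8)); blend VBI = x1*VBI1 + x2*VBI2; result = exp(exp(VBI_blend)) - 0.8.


Refutas method: VBN_i = 14.534*ln(ln(visc_i + 0.8)) + 10.975, blended linearly by mass fraction; since VBN is linear in VBI_i = ln(ln(visc_i + 0.8)) and the fractions sum to 1, blend VBI directly: visc = exp(exp(VBI_blend)) - 0.8
VBI_1 = ln(ln(23.7 + 0.8)) = 1.16274
VBI_2 = ln(ln(584 + 0.8)) = 1.8518
VBI_blend = 0.57 * 1.16274 + 0.43 * 1.8518 = 1.45904
visc_blend = exp(exp(1.45904)) - 0.8 = 73.03

73.03 cSt


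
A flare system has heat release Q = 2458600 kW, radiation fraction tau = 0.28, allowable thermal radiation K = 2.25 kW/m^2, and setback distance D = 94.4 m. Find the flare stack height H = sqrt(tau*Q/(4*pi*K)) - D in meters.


tau*Q/(4*pi*K) = 0.28 * 2458600 / (4 * pi * 2.25) = 24347.5
sqrt(24347.5) = 156.037
H = 156.037 - 94.4 = 61.64

61.64 m


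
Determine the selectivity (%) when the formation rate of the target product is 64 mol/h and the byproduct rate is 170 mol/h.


Selectivity = desired / (desired + undesired) * 100
Total products = 64 + 170 = 234 mol/h
S = 64 / 234 * 100
= 0.2735 * 100
= 27.35 %

27.35 %


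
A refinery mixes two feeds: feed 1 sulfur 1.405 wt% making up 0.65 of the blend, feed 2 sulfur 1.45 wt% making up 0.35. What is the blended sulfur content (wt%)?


Linear sulfur blending: S_blend = x1*S1 + x2*S2
Contribution 1: 0.65 * 1.405 = 0.91325 wt%
Contribution 2: 0.35 * 1.45 = 0.5075 wt%
S_blend = 0.91325 + 0.5075 = 1.42075

1.42075 wt%


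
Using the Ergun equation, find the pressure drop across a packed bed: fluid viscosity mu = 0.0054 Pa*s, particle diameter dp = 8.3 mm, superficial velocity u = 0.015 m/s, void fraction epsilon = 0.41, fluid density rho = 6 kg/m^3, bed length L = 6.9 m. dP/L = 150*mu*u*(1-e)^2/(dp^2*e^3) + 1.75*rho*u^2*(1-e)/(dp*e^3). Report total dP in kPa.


dp = 8.3 mm = 0.0083 m
Viscous term = 150*0.0054*0.015*(1-0.41)^2 / (0.0083^2*0.41^3) = 890.784
Inertial term = 1.75*6*0.015^2*(1-0.41) / (0.0083*0.41^3) = 2.43666
dP/L = 890.784 + 2.43666 = 893.221 Pa/m
dP = 893.221 * 6.9 / 1000 = 6.163 kPa

6.163 kPa


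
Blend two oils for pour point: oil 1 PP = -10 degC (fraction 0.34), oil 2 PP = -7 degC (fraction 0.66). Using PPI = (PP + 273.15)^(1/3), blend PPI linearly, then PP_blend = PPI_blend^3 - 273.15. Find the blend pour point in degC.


PPI_1 = (-10 + 273.15)^(1/3) = 6.408176
PPI_2 = (-7 + 273.15)^(1/3) = 6.432436
PPI_blend = 0.34 * 6.408176 + 0.66 * 6.432436 = 6.424188
PP_blend = 6.424188^3 - 273.15 = 265.1275 - 273.15 = -8.02

-8.02 degC


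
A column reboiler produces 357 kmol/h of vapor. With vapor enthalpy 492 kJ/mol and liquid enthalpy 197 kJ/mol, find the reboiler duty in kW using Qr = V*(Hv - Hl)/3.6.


Qr = 357 * (492 - 197) / 3.6 = 357 * 295 / 3.6 = 29250

29250 kW


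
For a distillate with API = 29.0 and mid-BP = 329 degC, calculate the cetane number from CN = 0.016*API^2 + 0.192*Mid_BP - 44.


CN = 0.016 * 29.0^2 + 0.192 * 329 - 44
CN = 13.456 + 63.168 - 44 = 32.624

32.624


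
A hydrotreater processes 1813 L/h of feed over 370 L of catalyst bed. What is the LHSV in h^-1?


LHSV = volumetric feed rate / catalyst volume
= 1813 L/h / 370 L
= 4.900 h^-1

4.900 h^-1


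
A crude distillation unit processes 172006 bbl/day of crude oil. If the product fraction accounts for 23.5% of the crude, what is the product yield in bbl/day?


Crude throughput = 172006 bbl/day
Fraction yield = 23.5%
yield = throughput * fraction / 100
yield = 172006 * 23.5 / 100 = 40421.41

40421.41 bbl/day


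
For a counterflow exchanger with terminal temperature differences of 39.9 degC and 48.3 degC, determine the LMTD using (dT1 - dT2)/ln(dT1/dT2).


LMTD = (dT1 - dT2) / ln(dT1/dT2)
= (39.9 - 48.3) / ln(39.9 / 48.3) = -8.4 / -0.191055 = 43.97

43.97 degC


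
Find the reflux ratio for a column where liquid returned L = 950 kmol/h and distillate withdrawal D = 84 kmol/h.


Reflux ratio definition: R = L / D (liquid returned / distillate withdrawn)
L = 950 kmol/h, D = 84 kmol/h
R = 950 / 84 = 11.31

11.31


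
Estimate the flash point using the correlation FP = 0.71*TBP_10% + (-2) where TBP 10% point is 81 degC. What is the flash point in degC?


FP = 0.71 * 81 + (-2) = 55.51

55.51 degC


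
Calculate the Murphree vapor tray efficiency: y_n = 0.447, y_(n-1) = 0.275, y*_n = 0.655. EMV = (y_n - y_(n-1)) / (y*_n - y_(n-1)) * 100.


Murphree vapor efficiency: EMV = (y_n - y_(n-1)) / (y*_n - y_(n-1)) * 100
EMV = (0.447 - 0.275) / (0.655 - 0.275) * 100 = 0.172 / 0.38 * 100 = 45.26

45.26 %


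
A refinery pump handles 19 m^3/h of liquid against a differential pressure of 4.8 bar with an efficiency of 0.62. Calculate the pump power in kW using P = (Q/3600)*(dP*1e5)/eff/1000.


Q = 19 / 3600 = 0.00527778 m^3/s
P = 0.00527778 * (4.8 * 1e5) / 0.62 / 1000 = 4.086

4.086 kW


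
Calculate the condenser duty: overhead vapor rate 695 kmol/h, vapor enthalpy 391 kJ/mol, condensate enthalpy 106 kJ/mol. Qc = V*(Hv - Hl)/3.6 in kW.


Qc = 695 * (391 - 106) / 3.6 = 695 * 285 / 3.6 = 55020

55020 kW


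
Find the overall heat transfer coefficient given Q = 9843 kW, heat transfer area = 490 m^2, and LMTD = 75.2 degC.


From Q = U*A*LMTD, U = Q / (A * LMTD)
U = 9843 / (490 * 75.2) = 9843 / 36848 = 0.2671

0.2671 kW/(m^2*K)


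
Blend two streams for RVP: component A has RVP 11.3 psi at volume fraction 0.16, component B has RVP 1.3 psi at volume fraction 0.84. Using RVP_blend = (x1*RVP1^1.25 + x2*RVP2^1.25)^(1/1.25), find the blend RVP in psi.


Chevron index: RVP_blend = (sum xi*RVPi^1.25)^(1/1.25)
RVP^1.25 terms: 0.16 * 11.3^1.25 + 0.84 * 1.3^1.25 = 4.48091
RVP_blend = 4.48091^(1/1.25) = 3.320

3.320 psi


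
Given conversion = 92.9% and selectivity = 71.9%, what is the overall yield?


Overall yield = conversion (%) * selectivity (%) / 100
Conversion = 92.9%, Selectivity = 71.9%
Y = 92.9 * 71.9 / 100
= 66.7951 %

66.7951 %


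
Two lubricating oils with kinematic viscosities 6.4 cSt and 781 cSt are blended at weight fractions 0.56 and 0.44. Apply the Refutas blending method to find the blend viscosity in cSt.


Refutas method: VBN_i = 14.534*ln(ln(visc_i + 0.8)) + 10.975, blended linearly by mass fraction; since VBN is linear in VBI_i = ln(ln(visc_i + 0.8)) and the fractions sum to 1, blend VBI directly: visc = exp(exp(VBI_blend)) - 0.8
VBI_1 = ln(ln(6.4 + 0.8)) = 0.680103
VBI_2 = ln(ln(781 + 0.8)) = 1.89636
VBI_blend = 0.56 * 0.680103 + 0.44 * 1.89636 = 1.21526
visc_blend = exp(exp(1.21526)) - 0.8 = 28.31

28.31 cSt


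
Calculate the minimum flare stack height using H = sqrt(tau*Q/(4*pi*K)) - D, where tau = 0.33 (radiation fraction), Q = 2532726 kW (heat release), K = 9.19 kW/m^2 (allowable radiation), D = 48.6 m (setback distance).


tau*Q/(4*pi*K) = 0.33 * 2532726 / (4 * pi * 9.19) = 7237.3
sqrt(7237.3) = 85.0723
H = 85.0723 - 48.6 = 36.47

36.47 m


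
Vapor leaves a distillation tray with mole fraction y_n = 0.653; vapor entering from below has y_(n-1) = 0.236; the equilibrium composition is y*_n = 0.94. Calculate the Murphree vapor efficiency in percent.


Murphree vapor efficiency: EMV = (y_n - y_(n-1)) / (y*_n - y_(n-1)) * 100
EMV = (0.653 - 0.236) / (0.94 - 0.236) * 100 = 0.417 / 0.704 * 100 = 59.23

59.23 %


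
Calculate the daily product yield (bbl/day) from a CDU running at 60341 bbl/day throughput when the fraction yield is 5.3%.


Crude throughput = 60341 bbl/day
Fraction yield = 5.3%
yield = throughput * fraction / 100
yield = 60341 * 5.3 / 100 = 3198.073

3198.073 bbl/day


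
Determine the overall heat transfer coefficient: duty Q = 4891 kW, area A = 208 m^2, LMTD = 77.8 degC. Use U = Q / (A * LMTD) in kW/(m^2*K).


From Q = U*A*LMTD, U = Q / (A * LMTD)
U = 4891 / (208 * 77.8) = 4891 / 16182.4 = 0.3022

0.3022 kW/(m^2*K)


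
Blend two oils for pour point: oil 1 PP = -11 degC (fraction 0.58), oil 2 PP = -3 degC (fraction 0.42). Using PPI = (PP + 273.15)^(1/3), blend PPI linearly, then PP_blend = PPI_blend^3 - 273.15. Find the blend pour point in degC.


PPI_1 = (-11 + 273.15)^(1/3) = 6.400049
PPI_2 = (-3 + 273.15)^(1/3) = 6.464501
PPI_blend = 0.58 * 6.400049 + 0.42 * 6.464501 = 6.427119
PP_blend = 6.427119^3 - 273.15 = 265.4905 - 273.15 = -7.66

-7.66 degC


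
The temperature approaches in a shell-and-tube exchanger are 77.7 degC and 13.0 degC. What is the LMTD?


LMTD = (dT1 - dT2) / ln(dT1/dT2)
= (77.7 - 13.0) / ln(77.7 / 13.0) = 64.7 / 1.78791 = 36.19

36.19 degC


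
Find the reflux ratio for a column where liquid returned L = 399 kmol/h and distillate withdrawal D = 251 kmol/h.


Reflux ratio definition: R = L / D (liquid returned / distillate withdrawn)
L = 399 kmol/h, D = 251 kmol/h
R = 399 / 251 = 1.590

1.590


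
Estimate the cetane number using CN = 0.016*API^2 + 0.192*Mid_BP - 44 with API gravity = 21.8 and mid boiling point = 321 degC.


CN = 0.016 * 21.8^2 + 0.192 * 321 - 44
CN = 7.60384 + 61.632 - 44 = 25.23584

25.23584


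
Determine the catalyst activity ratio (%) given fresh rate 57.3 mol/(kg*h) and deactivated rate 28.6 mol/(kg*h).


Activity (%) = (rate_used / rate_fresh) * 100
rate_used = 28.6, rate_fresh = 57.3
= (28.6 / 57.3) * 100
= 0.4991 * 100 = 49.91

49.91 %


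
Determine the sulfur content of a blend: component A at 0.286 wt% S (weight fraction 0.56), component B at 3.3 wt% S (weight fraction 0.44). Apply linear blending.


Linear sulfur blending: S_blend = x1*S1 + x2*S2
Contribution 1: 0.56 * 0.286 = 0.16016 wt%
Contribution 2: 0.44 * 3.3 = 1.452 wt%
S_blend = 0.16016 + 1.452 = 1.61216

1.61216 wt%


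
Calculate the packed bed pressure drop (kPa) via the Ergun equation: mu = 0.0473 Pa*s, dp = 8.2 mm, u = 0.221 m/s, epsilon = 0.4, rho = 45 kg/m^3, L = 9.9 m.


dp = 8.2 mm = 0.0082 m
Viscous term = 150*0.0473*0.221*(1-0.4)^2 / (0.0082^2*0.4^3) = 131172
Inertial term = 1.75*45*0.221^2*(1-0.4) / (0.0082*0.4^3) = 4397.37
dP/L = 131172 + 4397.37 = 135569 Pa/m
dP = 135569 * 9.9 / 1000 = 1342 kPa

1342 kPa


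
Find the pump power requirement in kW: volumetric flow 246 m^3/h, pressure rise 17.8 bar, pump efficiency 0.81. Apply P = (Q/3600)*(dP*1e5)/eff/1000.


Q = 246 / 3600 = 0.0683333 m^3/s
P = 0.0683333 * (17.8 * 1e5) / 0.81 / 1000 = 150.2

150.2 kW


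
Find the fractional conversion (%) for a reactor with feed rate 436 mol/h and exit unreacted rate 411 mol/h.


X = (F_in - F_out) / F_in * 100
Moles reacted = 436 - 411 = 25
X = 25 / 436 * 100
= 0.05734 * 100
= 5.734 %

5.734 %


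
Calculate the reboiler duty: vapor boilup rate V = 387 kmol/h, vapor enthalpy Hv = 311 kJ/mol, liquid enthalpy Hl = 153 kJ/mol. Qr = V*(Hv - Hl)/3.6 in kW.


Qr = 387 * (311 - 153) / 3.6 = 387 * 158 / 3.6 = 16980

16980 kW


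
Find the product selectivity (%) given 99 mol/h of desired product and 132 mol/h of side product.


Selectivity = desired / (desired + undesired) * 100
Total products = 99 + 132 = 231 mol/h
S = 99 / 231 * 100
= 0.4286 * 100
= 42.86 %

42.86 %


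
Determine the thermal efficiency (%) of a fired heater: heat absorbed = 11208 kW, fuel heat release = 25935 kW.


Furnace efficiency = Q_absorbed / Q_fuel * 100
= 11208 / 25935 * 100 = 43.22

43.22 %


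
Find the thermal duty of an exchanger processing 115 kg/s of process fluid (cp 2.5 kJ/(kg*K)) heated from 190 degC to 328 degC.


Q = m_dot * cp * delta_T
delta_T = 328 - 190 = 138 K
Q = 115 * 2.5 * 138
= 287.5 * 138
= 39675 kW

39675 kW


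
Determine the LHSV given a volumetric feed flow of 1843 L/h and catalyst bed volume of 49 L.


LHSV = volumetric feed rate / catalyst volume
= 1843 L/h / 49 L
= 37.61 h^-1

37.61 h^-1


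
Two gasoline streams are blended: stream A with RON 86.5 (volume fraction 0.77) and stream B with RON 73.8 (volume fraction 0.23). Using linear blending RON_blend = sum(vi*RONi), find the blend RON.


Linear blending: RON_blend = sum(vi * RONi)
Contribution 1: 0.77 * 86.5 = 66.605
Contribution 2: 0.23 * 73.8 = 16.974
RON_blend = 66.605 + 16.974 = 83.579

83.579


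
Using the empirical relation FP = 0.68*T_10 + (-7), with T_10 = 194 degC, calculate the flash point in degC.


FP = 0.68 * 194 + (-7) = 124.92

124.92 degC


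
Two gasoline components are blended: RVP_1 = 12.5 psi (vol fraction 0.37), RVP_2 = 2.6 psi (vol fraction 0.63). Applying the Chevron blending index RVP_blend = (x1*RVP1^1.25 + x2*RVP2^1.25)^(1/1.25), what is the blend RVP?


Chevron index: RVP_blend = (sum xi*RVPi^1.25)^(1/1.25)
RVP^1.25 terms: 0.37 * 12.5^1.25 + 0.63 * 2.6^1.25 = 10.7764
RVP_blend = 10.7764^(1/1.25) = 6.699

6.699 psi


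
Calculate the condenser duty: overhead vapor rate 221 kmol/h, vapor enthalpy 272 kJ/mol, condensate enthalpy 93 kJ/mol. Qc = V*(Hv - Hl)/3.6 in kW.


Qc = 221 * (272 - 93) / 3.6 = 221 * 179 / 3.6 = 10990

10990 kW


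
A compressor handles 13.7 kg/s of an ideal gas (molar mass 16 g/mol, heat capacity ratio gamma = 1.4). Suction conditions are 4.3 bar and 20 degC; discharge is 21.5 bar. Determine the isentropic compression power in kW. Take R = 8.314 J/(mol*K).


Isentropic work: W = m*(gamma/(gamma-1))*(R*T1/MW)*((P2/P1)^((gamma-1)/gamma) - 1)
T1 = 20 + 273.15 = 293.15 K
Pressure ratio = 21.5 / 4.3 = 5
Exponent = (1.4 - 1)/1.4 = 0.285714
(P2/P1)^exp - 1 = 5^0.285714 - 1 = 0.583819
W = 13.7 * 1.4 / 0.4 * 8.314 * 293.15 / 16 * 0.583819 = 4264

4264 kW


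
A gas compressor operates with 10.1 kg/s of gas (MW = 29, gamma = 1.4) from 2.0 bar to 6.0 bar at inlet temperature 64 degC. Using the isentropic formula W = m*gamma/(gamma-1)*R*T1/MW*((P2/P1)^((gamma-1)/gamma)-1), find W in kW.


Isentropic work: W = m*(gamma/(gamma-1))*(R*T1/MW)*((P2/P1)^((gamma-1)/gamma) - 1)
T1 = 64 + 273.15 = 337.15 K
Pressure ratio = 6.0 / 2.0 = 3
Exponent = (1.4 - 1)/1.4 = 0.285714
(P2/P1)^exp - 1 = 3^0.285714 - 1 = 0.368738
W = 10.1 * 1.4 / 0.4 * 8.314 * 337.15 / 29 * 0.368738 = 1260

1260 kW


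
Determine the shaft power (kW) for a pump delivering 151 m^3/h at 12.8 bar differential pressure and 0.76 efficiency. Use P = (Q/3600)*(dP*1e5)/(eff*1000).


Q = 151 / 3600 = 0.0419444 m^3/s
P = 0.0419444 * (12.8 * 1e5) / 0.76 / 1000 = 70.64

70.64 kW


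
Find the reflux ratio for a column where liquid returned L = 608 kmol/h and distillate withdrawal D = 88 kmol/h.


Reflux ratio definition: R = L / D (liquid returned / distillate withdrawn)
L = 608 kmol/h, D = 88 kmol/h
R = 608 / 88 = 6.909

6.909


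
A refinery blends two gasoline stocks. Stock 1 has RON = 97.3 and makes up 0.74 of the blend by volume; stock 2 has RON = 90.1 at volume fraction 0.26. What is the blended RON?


Linear blending: RON_blend = sum(vi * RONi)
Contribution 1: 0.74 * 97.3 = 72.002
Contribution 2: 0.26 * 90.1 = 23.426
RON_blend = 72.002 + 23.426 = 95.428

95.428


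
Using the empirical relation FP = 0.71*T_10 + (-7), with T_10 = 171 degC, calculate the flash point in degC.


FP = 0.71 * 171 + (-7) = 114.41

114.41 degC


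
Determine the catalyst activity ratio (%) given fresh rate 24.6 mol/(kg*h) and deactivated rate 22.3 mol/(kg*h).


Activity (%) = (rate_used / rate_fresh) * 100
rate_used = 22.3, rate_fresh = 24.6
= (22.3 / 24.6) * 100
= 0.9065 * 100 = 90.65

90.65 %


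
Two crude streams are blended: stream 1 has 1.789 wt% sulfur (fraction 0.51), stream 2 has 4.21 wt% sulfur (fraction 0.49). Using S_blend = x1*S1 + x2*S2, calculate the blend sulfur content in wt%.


Linear sulfur blending: S_blend = x1*S1 + x2*S2
Contribution 1: 0.51 * 1.789 = 0.91239 wt%
Contribution 2: 0.49 * 4.21 = 2.0629 wt%
S_blend = 0.91239 + 2.0629 = 2.97529

2.97529 wt%


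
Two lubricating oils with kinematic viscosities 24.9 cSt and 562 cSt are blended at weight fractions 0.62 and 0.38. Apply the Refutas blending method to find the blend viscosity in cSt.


Refutas method: VBN_i = 14.534*ln(ln(visc_i + 0.8)) + 10.975, blended linearly by mass fraction; since VBN is linear in VBI_i = ln(ln(visc_i + 0.8)) and the fractions sum to 1, blend VBI directly: visc = exp(exp(VBI_blend)) - 0.8
VBI_1 = ln(ln(24.9 + 0.8)) = 1.17757
VBI_2 = ln(ln(562 + 0.8)) = 1.84576
VBI_blend = 0.62 * 1.17757 + 0.38 * 1.84576 = 1.43148
visc_blend = exp(exp(1.43148)) - 0.8 = 64.89

64.89 cSt


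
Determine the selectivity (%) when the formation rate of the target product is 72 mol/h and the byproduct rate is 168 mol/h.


Selectivity = desired / (desired + undesired) * 100
Total products = 72 + 168 = 240 mol/h
S = 72 / 240 * 100
= 0.3000 * 100
= 30.00 %

30.00 %


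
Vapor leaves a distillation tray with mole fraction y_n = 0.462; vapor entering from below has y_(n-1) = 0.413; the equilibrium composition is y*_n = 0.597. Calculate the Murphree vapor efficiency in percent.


Murphree vapor efficiency: EMV = (y_n - y_(n-1)) / (y*_n - y_(n-1)) * 100
EMV = (0.462 - 0.413) / (0.597 - 0.413) * 100 = 0.049 / 0.184 * 100 = 26.63

26.63 %


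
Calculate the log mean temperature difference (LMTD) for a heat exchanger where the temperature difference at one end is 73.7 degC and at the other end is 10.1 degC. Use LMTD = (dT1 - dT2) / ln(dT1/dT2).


LMTD = (dT1 - dT2) / ln(dT1/dT2)
= (73.7 - 10.1) / ln(73.7 / 10.1) = 63.6 / 1.98747 = 32.00

32.00 degC


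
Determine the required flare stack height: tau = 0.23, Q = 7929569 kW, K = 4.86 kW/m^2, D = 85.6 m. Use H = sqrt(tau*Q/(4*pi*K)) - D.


tau*Q/(4*pi*K) = 0.23 * 7929569 / (4 * pi * 4.86) = 29862.9
sqrt(29862.9) = 172.809
H = 172.809 - 85.6 = 87.21

87.21 m


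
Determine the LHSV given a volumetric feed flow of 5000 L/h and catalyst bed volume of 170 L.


LHSV = volumetric feed rate / catalyst volume
= 5000 L/h / 170 L
= 29.41 h^-1

29.41 h^-1


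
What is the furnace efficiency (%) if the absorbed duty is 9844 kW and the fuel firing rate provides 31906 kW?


Furnace efficiency = Q_absorbed / Q_fuel * 100
= 9844 / 31906 * 100 = 30.85

30.85 %


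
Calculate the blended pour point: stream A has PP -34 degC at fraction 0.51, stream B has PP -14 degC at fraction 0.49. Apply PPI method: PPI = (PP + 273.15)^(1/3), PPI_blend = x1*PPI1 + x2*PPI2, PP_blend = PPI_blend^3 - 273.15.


PPI_1 = (-34 + 273.15)^(1/3) = 6.20712
PPI_2 = (-14 + 273.15)^(1/3) = 6.375541
PPI_blend = 0.51 * 6.20712 + 0.49 * 6.375541 = 6.289646
PP_blend = 6.289646^3 - 273.15 = 248.8162 - 273.15 = -24.33

-24.33 degC


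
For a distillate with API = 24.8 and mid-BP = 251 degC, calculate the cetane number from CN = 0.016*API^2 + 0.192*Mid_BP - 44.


CN = 0.016 * 24.8^2 + 0.192 * 251 - 44
CN = 9.84064 + 48.192 - 44 = 14.03264

14.03264


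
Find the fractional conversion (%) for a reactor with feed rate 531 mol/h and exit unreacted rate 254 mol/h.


X = (F_in - F_out) / F_in * 100
Moles reacted = 531 - 254 = 277
X = 277 / 531 * 100
= 0.5217 * 100
= 52.17 %

52.17 %


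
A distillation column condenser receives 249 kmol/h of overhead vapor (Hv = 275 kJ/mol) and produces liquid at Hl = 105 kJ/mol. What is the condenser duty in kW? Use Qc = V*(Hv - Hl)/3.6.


Qc = 249 * (275 - 105) / 3.6 = 249 * 170 / 3.6 = 11760

11760 kW


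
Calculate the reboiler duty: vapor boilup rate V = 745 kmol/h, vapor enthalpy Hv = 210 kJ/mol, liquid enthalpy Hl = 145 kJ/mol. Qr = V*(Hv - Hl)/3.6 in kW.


Qr = 745 * (210 - 145) / 3.6 = 745 * 65 / 3.6 = 13450

13450 kW


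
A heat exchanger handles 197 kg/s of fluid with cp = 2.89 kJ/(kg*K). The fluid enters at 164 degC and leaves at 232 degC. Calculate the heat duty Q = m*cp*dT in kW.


Q = m_dot * cp * delta_T
delta_T = 232 - 164 = 68 K
Q = 197 * 2.89 * 68
= 569.33 * 68
= 38714.44 kW

38714.44 kW


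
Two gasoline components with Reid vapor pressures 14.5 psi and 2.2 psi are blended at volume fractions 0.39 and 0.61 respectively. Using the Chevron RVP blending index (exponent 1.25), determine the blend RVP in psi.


Chevron index: RVP_blend = (sum xi*RVPi^1.25)^(1/1.25)
RVP^1.25 terms: 0.39 * 14.5^1.25 + 0.61 * 2.2^1.25 = 12.6695
RVP_blend = 12.6695^(1/1.25) = 7.624

7.624 psi


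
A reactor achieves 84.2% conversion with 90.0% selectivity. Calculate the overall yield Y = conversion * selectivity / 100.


Overall yield = conversion (%) * selectivity (%) / 100
Conversion = 84.2%, Selectivity = 90.0%
Y = 84.2 * 90.0 / 100
= 75.78 %

75.78 %


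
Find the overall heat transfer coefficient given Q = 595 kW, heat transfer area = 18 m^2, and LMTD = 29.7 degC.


From Q = U*A*LMTD, U = Q / (A * LMTD)
U = 595 / (18 * 29.7) = 595 / 534.6 = 1.113

1.113 kW/(m^2*K)


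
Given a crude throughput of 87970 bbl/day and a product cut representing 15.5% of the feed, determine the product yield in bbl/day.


Crude throughput = 87970 bbl/day
Fraction yield = 15.5%
yield = throughput * fraction / 100
yield = 87970 * 15.5 / 100 = 13635.35

13635.35 bbl/day


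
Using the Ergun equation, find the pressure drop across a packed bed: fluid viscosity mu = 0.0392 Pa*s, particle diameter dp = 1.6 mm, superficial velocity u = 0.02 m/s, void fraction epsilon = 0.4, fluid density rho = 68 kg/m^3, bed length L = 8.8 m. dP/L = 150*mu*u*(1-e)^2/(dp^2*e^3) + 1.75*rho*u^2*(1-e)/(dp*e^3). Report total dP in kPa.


dp = 1.6 mm = 0.0016 m
Viscous term = 150*0.0392*0.02*(1-0.4)^2 / (0.0016^2*0.4^3) = 258398
Inertial term = 1.75*68*0.02^2*(1-0.4) / (0.0016*0.4^3) = 278.906
dP/L = 258398 + 278.906 = 258677 Pa/m
dP = 258677 * 8.8 / 1000 = 2276 kPa

2276 kPa


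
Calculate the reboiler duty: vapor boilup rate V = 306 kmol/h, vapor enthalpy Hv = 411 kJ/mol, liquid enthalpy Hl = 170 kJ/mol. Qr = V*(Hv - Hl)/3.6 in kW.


Qr = 306 * (411 - 170) / 3.6 = 306 * 241 / 3.6 = 20480

20480 kW


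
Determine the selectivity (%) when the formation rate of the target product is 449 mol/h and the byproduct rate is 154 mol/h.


Selectivity = desired / (desired + undesired) * 100
Total products = 449 + 154 = 603 mol/h
S = 449 / 603 * 100
= 0.7446 * 100
= 74.46 %

74.46 %
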